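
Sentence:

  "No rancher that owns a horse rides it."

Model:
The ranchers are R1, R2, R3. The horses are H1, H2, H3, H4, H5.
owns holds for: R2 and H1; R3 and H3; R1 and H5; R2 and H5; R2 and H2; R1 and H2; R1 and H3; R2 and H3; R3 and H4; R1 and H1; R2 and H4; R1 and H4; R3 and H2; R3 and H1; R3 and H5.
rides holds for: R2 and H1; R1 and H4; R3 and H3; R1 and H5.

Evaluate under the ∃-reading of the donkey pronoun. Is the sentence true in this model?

False

"it" takes "a horse" as antecedent — a donkey pronoun bound across the clause boundary.
Truth condition: for no (r,h) with owns(r,h) does rides(r,h) hold.
Restrictor pairs — does the scope hold? (R1,H1):fails  (R1,H2):fails  (R1,H3):fails  (R1,H4):holds  (R1,H5):holds  (R2,H1):holds  (R2,H2):fails  (R2,H3):fails  (R2,H4):fails  (R2,H5):fails  (R3,H1):fails  (R3,H2):fails  (R3,H3):holds  (R3,H4):fails  (R3,H5):fails
Scope holds for 4 pair(s), so the sentence is false.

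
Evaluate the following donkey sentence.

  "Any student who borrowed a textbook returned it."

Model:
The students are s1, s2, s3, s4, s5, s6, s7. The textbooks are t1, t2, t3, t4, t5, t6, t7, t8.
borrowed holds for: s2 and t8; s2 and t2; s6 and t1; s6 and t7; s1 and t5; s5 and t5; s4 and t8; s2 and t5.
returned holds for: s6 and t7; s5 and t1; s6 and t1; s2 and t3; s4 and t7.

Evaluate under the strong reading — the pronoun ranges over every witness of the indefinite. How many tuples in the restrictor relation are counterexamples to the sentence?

6

"it" takes "a textbook" as antecedent — a donkey pronoun bound across the clause boundary.
Strong reading: for every (s,t) with borrowed(s,t), returned(s,t).
Restrictor pairs: (s1,t5) ✗  (s2,t2) ✗  (s2,t5) ✗  (s2,t8) ✗  (s4,t8) ✗  (s5,t5) ✗  (s6,t1) ✓  (s6,t7) ✓
Counterexamples (restrictor pairs failing the scope): 6.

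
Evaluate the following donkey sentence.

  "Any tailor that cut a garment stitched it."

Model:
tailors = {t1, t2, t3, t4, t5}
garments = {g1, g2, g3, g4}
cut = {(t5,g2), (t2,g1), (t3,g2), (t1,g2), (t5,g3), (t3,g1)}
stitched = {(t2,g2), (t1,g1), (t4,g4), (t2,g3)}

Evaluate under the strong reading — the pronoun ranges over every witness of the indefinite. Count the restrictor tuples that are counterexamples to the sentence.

"it" takes "a garment" as antecedent — a donkey pronoun bound across the clause boundary.
Strong reading: for every (t,g) with cut(t,g), stitched(t,g).
Restrictor pairs: (t1,g2) ✗  (t2,g1) ✗  (t3,g1) ✗  (t3,g2) ✗  (t5,g2) ✗  (t5,g3) ✗
Counterexamples (restrictor pairs failing the scope): 6.

6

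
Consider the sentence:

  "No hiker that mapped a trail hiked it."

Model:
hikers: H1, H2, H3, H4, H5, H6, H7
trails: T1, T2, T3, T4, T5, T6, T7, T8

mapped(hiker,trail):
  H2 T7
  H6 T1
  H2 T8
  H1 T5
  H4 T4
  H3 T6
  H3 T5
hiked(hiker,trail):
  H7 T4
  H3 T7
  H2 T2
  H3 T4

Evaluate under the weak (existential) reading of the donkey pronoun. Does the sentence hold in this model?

"it" takes "a trail" as antecedent — a donkey pronoun bound across the clause boundary.
Truth condition: for no (h,t) with mapped(h,t) does hiked(h,t) hold.
Restrictor pairs — does the scope hold? (H1,T5):fails  (H2,T7):fails  (H2,T8):fails  (H3,T5):fails  (H3,T6):fails  (H4,T4):fails  (H6,T1):fails
Scope holds for no restrictor pair, so the sentence is true.

True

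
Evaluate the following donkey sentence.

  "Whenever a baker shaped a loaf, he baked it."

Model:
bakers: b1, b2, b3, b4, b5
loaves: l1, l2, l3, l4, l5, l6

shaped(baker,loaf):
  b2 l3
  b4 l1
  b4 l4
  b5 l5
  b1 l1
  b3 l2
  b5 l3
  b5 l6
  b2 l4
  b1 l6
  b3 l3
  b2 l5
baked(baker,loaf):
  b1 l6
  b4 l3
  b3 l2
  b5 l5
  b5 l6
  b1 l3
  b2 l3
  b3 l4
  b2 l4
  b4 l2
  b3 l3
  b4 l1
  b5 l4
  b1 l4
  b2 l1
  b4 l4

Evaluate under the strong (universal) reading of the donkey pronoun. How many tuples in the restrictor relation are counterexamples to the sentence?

"it" takes "a loaf" as antecedent — a donkey pronoun bound across the clause boundary.
Strong reading: for every (b,l) with shaped(b,l), baked(b,l).
Restrictor pairs: (b1,l1) ✗  (b1,l6) ✓  (b2,l3) ✓  (b2,l4) ✓  (b2,l5) ✗  (b3,l2) ✓  (b3,l3) ✓  (b4,l1) ✓  (b4,l4) ✓  (b5,l3) ✗  (b5,l5) ✓  (b5,l6) ✓
Counterexamples (restrictor pairs failing the scope): 3.

3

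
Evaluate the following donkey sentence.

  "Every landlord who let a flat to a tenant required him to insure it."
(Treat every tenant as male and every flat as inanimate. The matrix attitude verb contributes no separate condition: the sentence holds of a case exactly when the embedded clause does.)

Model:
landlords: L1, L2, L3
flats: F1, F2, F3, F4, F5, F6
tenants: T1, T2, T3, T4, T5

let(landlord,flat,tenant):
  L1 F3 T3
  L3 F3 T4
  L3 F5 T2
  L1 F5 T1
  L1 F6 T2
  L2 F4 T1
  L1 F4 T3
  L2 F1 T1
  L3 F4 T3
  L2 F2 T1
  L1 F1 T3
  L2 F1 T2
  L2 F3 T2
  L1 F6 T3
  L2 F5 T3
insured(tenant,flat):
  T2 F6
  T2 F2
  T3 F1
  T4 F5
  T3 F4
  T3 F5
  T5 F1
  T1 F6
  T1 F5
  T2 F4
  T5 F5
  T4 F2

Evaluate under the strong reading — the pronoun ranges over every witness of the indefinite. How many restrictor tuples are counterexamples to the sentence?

9

"him" takes "a tenant" as antecedent and "it" takes "a flat"; both are donkey pronouns co-varying with the restrictor.
Strong reading: for every (l,f,t) with let(l,f,t), insured(t,f).
Restrictor triples: (L1,F1,T3)→insured(T3,F1) ✓  (L1,F3,T3)→insured(T3,F3) ✗  (L1,F4,T3)→insured(T3,F4) ✓  (L1,F5,T1)→insured(T1,F5) ✓  (L1,F6,T2)→insured(T2,F6) ✓  (L1,F6,T3)→insured(T3,F6) ✗  (L2,F1,T1)→insured(T1,F1) ✗  (L2,F1,T2)→insured(T2,F1) ✗  (L2,F2,T1)→insured(T1,F2) ✗  (L2,F3,T2)→insured(T2,F3) ✗  (L2,F4,T1)→insured(T1,F4) ✗  (L2,F5,T3)→insured(T3,F5) ✓  (L3,F3,T4)→insured(T4,F3) ✗  (L3,F4,T3)→insured(T3,F4) ✓  (L3,F5,T2)→insured(T2,F5) ✗
Counterexamples (restrictor triples failing the scope): 9.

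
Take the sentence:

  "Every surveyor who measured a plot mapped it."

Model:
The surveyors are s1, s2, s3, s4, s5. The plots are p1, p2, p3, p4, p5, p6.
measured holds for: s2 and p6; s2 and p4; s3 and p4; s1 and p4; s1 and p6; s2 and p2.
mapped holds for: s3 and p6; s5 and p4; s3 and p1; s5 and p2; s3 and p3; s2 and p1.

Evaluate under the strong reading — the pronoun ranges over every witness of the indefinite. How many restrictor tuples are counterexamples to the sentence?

6

"it" takes "a plot" as antecedent — a donkey pronoun bound across the clause boundary.
Strong reading: for every (s,p) with measured(s,p), mapped(s,p).
Restrictor pairs: (s1,p4) ✗  (s1,p6) ✗  (s2,p2) ✗  (s2,p4) ✗  (s2,p6) ✗  (s3,p4) ✗
Counterexamples (restrictor pairs failing the scope): 6.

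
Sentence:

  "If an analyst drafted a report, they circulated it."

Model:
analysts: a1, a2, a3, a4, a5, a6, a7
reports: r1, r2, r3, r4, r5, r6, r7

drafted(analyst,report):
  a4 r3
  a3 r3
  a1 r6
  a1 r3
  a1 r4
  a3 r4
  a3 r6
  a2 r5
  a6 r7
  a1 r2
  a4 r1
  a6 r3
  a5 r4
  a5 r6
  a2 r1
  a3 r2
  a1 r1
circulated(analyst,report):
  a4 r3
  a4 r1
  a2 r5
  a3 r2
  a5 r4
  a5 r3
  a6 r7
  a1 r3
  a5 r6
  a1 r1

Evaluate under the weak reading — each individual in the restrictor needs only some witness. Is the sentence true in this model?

"it" takes "a report" as antecedent — a donkey pronoun bound across the clause boundary.
Weak reading: every analyst a with some drafted-report has at least one drafted-report r such that circulated(a,r).
Per analyst: a1:✓  a2:✓  a3:✓  a4:✓  a5:✓  a6:✓
Every analyst in the restrictor has a witness.

True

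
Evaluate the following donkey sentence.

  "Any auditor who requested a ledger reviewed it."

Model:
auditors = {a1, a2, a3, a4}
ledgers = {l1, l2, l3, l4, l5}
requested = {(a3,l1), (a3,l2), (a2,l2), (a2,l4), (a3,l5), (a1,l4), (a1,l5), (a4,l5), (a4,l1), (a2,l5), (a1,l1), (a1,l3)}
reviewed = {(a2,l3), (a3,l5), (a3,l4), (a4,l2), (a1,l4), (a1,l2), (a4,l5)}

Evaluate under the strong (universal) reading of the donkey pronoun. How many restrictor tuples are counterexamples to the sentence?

"it" takes "a ledger" as antecedent — a donkey pronoun bound across the clause boundary.
Strong reading: for every (a,l) with requested(a,l), reviewed(a,l).
Restrictor pairs: (a1,l1) ✗  (a1,l3) ✗  (a1,l4) ✓  (a1,l5) ✗  (a2,l2) ✗  (a2,l4) ✗  (a2,l5) ✗  (a3,l1) ✗  (a3,l2) ✗  (a3,l5) ✓  (a4,l1) ✗  (a4,l5) ✓
Counterexamples (restrictor pairs failing the scope): 9.

9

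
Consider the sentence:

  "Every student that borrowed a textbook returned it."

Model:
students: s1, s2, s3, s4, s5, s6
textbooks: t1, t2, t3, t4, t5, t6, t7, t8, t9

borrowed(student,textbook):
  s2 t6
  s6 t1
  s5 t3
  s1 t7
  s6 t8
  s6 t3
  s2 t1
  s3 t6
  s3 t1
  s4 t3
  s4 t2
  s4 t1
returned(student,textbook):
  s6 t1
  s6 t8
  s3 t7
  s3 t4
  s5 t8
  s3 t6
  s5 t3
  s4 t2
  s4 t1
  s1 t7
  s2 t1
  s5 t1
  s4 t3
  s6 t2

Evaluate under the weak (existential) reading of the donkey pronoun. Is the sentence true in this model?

True

"it" takes "a textbook" as antecedent — a donkey pronoun bound across the clause boundary.
Weak reading: every student s with some borrowed-textbook has at least one borrowed-textbook t such that returned(s,t).
Per student: s1:✓  s2:✓  s3:✓  s4:✓  s5:✓  s6:✓
Every student in the restrictor has a witness.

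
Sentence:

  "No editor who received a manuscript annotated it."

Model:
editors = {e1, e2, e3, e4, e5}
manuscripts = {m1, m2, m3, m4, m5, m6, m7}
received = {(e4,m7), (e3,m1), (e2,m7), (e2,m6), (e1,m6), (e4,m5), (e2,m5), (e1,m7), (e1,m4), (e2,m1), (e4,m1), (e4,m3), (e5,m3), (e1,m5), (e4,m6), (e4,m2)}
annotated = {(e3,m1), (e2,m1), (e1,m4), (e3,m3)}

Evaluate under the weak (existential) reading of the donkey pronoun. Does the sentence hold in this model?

"it" takes "a manuscript" as antecedent — a donkey pronoun bound across the clause boundary.
Truth condition: for no (e,m) with received(e,m) does annotated(e,m) hold.
Restrictor pairs — does the scope hold? (e1,m4):holds  (e1,m5):fails  (e1,m6):fails  (e1,m7):fails  (e2,m1):holds  (e2,m5):fails  (e2,m6):fails  (e2,m7):fails  (e3,m1):holds  (e4,m1):fails  (e4,m2):fails  (e4,m3):fails  (e4,m5):fails  (e4,m6):fails  (e4,m7):fails  (e5,m3):fails
Scope holds for 3 pair(s), so the sentence is false.

False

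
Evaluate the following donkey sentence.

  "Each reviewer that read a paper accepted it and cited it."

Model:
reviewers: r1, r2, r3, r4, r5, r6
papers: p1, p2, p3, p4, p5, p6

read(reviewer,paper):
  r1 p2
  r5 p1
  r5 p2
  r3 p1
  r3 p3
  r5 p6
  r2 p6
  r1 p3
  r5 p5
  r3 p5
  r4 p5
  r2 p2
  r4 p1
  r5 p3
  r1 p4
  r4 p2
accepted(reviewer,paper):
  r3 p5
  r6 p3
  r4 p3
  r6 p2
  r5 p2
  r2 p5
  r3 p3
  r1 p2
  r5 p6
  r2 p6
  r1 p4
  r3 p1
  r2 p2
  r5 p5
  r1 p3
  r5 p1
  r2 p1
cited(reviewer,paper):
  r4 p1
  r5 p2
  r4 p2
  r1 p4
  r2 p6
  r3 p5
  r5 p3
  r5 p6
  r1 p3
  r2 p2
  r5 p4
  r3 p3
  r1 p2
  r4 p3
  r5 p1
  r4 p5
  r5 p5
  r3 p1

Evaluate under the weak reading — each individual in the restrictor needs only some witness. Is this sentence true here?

"it" takes "a paper" as antecedent — a donkey pronoun bound across the clause boundary.
Weak reading: every reviewer r with some read-paper has at least one read-paper p such that accepted(r,p) ∧ cited(r,p).
Per reviewer: r1:✓  r2:✓  r3:✓  r4:✗  r5:✓
r4 has no witness among its read-papers.

False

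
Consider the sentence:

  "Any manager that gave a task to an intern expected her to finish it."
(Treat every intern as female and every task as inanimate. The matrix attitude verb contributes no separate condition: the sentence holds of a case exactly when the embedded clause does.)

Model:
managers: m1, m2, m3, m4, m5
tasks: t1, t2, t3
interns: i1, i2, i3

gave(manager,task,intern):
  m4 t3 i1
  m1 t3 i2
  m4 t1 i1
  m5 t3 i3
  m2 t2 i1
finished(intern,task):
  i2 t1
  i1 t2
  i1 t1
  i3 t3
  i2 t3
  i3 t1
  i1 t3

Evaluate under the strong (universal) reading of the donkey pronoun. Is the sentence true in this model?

True

"her" takes "an intern" as antecedent and "it" takes "a task"; both are donkey pronouns co-varying with the restrictor.
Strong reading: for every (m,t,i) with gave(m,t,i), finished(i,t).
Restrictor triples: (m1,t3,i2)→finished(i2,t3) ✓  (m2,t2,i1)→finished(i1,t2) ✓  (m4,t1,i1)→finished(i1,t1) ✓  (m4,t3,i1)→finished(i1,t3) ✓  (m5,t3,i3)→finished(i3,t3) ✓
Every restrictor triple satisfies the scope.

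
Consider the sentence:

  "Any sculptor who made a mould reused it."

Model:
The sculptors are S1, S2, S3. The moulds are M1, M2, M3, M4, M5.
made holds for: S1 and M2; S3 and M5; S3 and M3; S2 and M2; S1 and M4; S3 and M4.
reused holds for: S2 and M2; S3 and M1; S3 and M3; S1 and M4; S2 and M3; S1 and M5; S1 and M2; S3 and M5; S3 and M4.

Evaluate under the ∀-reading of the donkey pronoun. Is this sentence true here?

True

"it" takes "a mould" as antecedent — a donkey pronoun bound across the clause boundary.
Strong reading: for every (s,m) with made(s,m), reused(s,m).
Restrictor pairs: (S1,M2) ✓  (S1,M4) ✓  (S2,M2) ✓  (S3,M3) ✓  (S3,M4) ✓  (S3,M5) ✓
Every restrictor pair satisfies the scope.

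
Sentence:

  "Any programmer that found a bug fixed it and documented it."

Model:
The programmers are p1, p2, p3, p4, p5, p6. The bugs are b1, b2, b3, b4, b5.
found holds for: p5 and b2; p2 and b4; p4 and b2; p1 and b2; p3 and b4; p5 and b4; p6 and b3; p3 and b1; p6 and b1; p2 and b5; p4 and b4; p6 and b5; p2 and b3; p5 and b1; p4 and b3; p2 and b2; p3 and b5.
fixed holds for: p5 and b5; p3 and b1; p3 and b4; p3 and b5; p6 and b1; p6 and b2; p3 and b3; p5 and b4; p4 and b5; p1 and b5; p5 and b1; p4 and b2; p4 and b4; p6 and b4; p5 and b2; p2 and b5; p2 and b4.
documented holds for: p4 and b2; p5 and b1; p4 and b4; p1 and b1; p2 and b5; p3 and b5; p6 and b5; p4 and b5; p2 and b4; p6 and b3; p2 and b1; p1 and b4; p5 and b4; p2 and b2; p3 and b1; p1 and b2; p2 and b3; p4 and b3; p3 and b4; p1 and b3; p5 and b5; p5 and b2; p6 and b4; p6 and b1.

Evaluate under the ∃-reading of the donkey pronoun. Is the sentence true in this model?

False

"it" takes "a bug" as antecedent — a donkey pronoun bound across the clause boundary.
Weak reading: every programmer p with some found-bug has at least one found-bug b such that fixed(p,b) ∧ documented(p,b).
Per programmer: p1:✗  p2:✓  p3:✓  p4:✓  p5:✓  p6:✓
p1 has no witness among its found-bugs.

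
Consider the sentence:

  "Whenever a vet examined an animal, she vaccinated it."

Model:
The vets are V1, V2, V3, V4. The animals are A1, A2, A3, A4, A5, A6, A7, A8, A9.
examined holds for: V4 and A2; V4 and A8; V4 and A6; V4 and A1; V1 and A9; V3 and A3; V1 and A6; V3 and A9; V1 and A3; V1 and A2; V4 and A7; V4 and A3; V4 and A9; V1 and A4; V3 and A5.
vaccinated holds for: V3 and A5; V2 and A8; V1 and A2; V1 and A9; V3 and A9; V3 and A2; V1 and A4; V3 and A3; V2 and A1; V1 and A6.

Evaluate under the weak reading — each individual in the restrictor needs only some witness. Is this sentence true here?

"it" takes "an animal" as antecedent — a donkey pronoun bound across the clause boundary.
Weak reading: every vet v with some examined-animal has at least one examined-animal a such that vaccinated(v,a).
Per vet: V1:✓  V3:✓  V4:✗
V4 has no witness among its examined-animals.

False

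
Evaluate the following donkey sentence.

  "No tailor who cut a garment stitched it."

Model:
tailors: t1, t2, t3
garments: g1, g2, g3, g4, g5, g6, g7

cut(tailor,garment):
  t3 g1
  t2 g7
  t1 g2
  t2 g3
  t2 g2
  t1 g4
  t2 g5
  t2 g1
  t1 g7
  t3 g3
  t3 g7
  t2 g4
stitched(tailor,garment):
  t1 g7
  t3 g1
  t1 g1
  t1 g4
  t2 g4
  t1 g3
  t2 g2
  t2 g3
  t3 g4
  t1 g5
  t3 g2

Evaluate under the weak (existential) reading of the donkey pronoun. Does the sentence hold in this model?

"it" takes "a garment" as antecedent — a donkey pronoun bound across the clause boundary.
Truth condition: for no (t,g) with cut(t,g) does stitched(t,g) hold.
Restrictor pairs — does the scope hold? (t1,g2):fails  (t1,g4):holds  (t1,g7):holds  (t2,g1):fails  (t2,g2):holds  (t2,g3):holds  (t2,g4):holds  (t2,g5):fails  (t2,g7):fails  (t3,g1):holds  (t3,g3):fails  (t3,g7):fails
Scope holds for 6 pair(s), so the sentence is false.

False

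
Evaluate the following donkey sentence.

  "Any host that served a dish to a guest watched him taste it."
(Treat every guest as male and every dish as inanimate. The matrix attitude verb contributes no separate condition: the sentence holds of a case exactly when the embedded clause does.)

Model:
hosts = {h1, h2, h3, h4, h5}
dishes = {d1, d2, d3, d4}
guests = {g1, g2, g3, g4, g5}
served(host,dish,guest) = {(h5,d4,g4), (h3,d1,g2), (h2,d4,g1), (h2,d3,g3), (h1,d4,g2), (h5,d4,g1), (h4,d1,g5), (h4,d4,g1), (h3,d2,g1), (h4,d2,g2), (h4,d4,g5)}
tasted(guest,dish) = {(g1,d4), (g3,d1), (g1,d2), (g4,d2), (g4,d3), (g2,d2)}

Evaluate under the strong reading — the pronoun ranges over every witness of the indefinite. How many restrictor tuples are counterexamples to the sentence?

6

"him" takes "a guest" as antecedent and "it" takes "a dish"; both are donkey pronouns co-varying with the restrictor.
Strong reading: for every (h,d,g) with served(h,d,g), tasted(g,d).
Restrictor triples: (h1,d4,g2)→tasted(g2,d4) ✗  (h2,d3,g3)→tasted(g3,d3) ✗  (h2,d4,g1)→tasted(g1,d4) ✓  (h3,d1,g2)→tasted(g2,d1) ✗  (h3,d2,g1)→tasted(g1,d2) ✓  (h4,d1,g5)→tasted(g5,d1) ✗  (h4,d2,g2)→tasted(g2,d2) ✓  (h4,d4,g1)→tasted(g1,d4) ✓  (h4,d4,g5)→tasted(g5,d4) ✗  (h5,d4,g1)→tasted(g1,d4) ✓  (h5,d4,g4)→tasted(g4,d4) ✗
Counterexamples (restrictor triples failing the scope): 6.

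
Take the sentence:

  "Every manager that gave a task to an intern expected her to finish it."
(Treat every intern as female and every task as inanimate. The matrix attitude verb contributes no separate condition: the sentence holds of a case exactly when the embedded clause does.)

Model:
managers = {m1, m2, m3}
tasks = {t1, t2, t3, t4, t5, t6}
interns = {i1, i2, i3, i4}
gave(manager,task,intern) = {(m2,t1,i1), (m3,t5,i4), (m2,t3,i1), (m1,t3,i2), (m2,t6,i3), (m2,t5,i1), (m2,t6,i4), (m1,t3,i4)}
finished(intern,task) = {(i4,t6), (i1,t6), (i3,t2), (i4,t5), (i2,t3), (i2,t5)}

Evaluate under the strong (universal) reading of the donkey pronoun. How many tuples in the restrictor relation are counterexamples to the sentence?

5

"her" takes "an intern" as antecedent and "it" takes "a task"; both are donkey pronouns co-varying with the restrictor.
Strong reading: for every (m,t,i) with gave(m,t,i), finished(i,t).
Restrictor triples: (m1,t3,i2)→finished(i2,t3) ✓  (m1,t3,i4)→finished(i4,t3) ✗  (m2,t1,i1)→finished(i1,t1) ✗  (m2,t3,i1)→finished(i1,t3) ✗  (m2,t5,i1)→finished(i1,t5) ✗  (m2,t6,i3)→finished(i3,t6) ✗  (m2,t6,i4)→finished(i4,t6) ✓  (m3,t5,i4)→finished(i4,t5) ✓
Counterexamples (restrictor triples failing the scope): 5.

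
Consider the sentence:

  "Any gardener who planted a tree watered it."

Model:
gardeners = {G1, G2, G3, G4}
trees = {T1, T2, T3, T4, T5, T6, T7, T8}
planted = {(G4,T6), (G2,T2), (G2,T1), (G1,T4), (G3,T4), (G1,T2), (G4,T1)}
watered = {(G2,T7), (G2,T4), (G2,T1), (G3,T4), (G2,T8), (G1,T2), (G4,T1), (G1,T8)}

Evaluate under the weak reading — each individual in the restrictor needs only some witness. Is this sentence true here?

"it" takes "a tree" as antecedent — a donkey pronoun bound across the clause boundary.
Weak reading: every gardener g with some planted-tree has at least one planted-tree t such that watered(g,t).
Per gardener: G1:✓  G2:✓  G3:✓  G4:✓
Every gardener in the restrictor has a witness.

True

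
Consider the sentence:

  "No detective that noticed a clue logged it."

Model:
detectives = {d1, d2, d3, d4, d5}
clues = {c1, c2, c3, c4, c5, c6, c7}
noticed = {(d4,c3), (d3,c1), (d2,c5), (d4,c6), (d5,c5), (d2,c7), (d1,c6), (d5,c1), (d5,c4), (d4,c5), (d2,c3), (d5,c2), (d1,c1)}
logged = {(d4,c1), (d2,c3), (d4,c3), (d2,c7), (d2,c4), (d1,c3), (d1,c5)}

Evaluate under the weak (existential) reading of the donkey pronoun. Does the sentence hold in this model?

False

"it" takes "a clue" as antecedent — a donkey pronoun bound across the clause boundary.
Truth condition: for no (d,c) with noticed(d,c) does logged(d,c) hold.
Restrictor pairs — does the scope hold? (d1,c1):fails  (d1,c6):fails  (d2,c3):holds  (d2,c5):fails  (d2,c7):holds  (d3,c1):fails  (d4,c3):holds  (d4,c5):fails  (d4,c6):fails  (d5,c1):fails  (d5,c2):fails  (d5,c4):fails  (d5,c5):fails
Scope holds for 3 pair(s), so the sentence is false.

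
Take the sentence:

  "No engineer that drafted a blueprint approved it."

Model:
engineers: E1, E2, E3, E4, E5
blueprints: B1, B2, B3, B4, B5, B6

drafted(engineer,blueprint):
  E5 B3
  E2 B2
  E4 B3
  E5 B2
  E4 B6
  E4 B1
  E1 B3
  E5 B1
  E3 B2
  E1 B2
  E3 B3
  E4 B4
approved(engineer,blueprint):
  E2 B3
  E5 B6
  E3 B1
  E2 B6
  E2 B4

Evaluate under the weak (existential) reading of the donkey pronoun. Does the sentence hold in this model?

True

"it" takes "a blueprint" as antecedent — a donkey pronoun bound across the clause boundary.
Truth condition: for no (e,b) with drafted(e,b) does approved(e,b) hold.
Restrictor pairs — does the scope hold? (E1,B2):fails  (E1,B3):fails  (E2,B2):fails  (E3,B2):fails  (E3,B3):fails  (E4,B1):fails  (E4,B3):fails  (E4,B4):fails  (E4,B6):fails  (E5,B1):fails  (E5,B2):fails  (E5,B3):fails
Scope holds for no restrictor pair, so the sentence is true.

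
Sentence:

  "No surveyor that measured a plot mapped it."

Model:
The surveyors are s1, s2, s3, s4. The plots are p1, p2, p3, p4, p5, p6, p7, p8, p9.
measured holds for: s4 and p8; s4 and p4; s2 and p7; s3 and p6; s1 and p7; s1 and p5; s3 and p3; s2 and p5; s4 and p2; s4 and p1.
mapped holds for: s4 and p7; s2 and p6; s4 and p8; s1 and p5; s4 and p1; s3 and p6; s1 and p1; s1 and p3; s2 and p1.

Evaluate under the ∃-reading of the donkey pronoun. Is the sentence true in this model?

"it" takes "a plot" as antecedent — a donkey pronoun bound across the clause boundary.
Truth condition: for no (s,p) with measured(s,p) does mapped(s,p) hold.
Restrictor pairs — does the scope hold? (s1,p5):holds  (s1,p7):fails  (s2,p5):fails  (s2,p7):fails  (s3,p3):fails  (s3,p6):holds  (s4,p1):holds  (s4,p2):fails  (s4,p4):fails  (s4,p8):holds
Scope holds for 4 pair(s), so the sentence is false.

False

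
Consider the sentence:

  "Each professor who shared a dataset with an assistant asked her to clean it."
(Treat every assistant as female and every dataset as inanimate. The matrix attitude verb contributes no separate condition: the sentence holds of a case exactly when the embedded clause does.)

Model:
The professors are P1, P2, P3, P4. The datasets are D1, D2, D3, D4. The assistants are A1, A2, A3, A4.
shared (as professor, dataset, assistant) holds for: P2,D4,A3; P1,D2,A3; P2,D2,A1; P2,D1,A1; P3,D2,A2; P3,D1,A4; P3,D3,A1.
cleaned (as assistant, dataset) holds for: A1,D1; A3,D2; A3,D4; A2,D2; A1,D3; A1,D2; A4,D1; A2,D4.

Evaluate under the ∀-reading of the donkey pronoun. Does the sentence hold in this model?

"her" takes "an assistant" as antecedent and "it" takes "a dataset"; both are donkey pronouns co-varying with the restrictor.
Strong reading: for every (p,d,a) with shared(p,d,a), cleaned(a,d).
Restrictor triples: (P1,D2,A3)→cleaned(A3,D2) ✓  (P2,D1,A1)→cleaned(A1,D1) ✓  (P2,D2,A1)→cleaned(A1,D2) ✓  (P2,D4,A3)→cleaned(A3,D4) ✓  (P3,D1,A4)→cleaned(A4,D1) ✓  (P3,D2,A2)→cleaned(A2,D2) ✓  (P3,D3,A1)→cleaned(A1,D3) ✓
Every restrictor triple satisfies the scope.

True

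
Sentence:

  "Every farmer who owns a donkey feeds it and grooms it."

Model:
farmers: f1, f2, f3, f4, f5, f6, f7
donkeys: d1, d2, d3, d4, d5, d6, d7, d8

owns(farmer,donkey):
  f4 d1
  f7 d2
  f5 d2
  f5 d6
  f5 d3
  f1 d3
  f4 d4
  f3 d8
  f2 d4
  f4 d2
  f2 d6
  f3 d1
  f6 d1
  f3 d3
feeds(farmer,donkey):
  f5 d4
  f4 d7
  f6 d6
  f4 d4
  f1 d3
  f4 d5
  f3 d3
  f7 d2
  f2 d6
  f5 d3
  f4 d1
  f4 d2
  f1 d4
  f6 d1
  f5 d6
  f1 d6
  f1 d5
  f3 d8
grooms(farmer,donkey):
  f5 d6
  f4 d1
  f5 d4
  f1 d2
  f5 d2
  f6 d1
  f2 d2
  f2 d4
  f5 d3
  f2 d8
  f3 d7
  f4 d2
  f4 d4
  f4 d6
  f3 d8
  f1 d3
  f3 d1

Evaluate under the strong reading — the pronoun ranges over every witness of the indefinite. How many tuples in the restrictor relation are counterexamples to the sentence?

6

"it" takes "a donkey" as antecedent — a donkey pronoun bound across the clause boundary.
Strong reading: for every (f,d) with owns(f,d), feeds(f,d) ∧ grooms(f,d).
Restrictor pairs: (f1,d3) ✓  (f2,d4) ✗  (f2,d6) ✗  (f3,d1) ✗  (f3,d3) ✗  (f3,d8) ✓  (f4,d1) ✓  (f4,d2) ✓  (f4,d4) ✓  (f5,d2) ✗  (f5,d3) ✓  (f5,d6) ✓  (f6,d1) ✓  (f7,d2) ✗
Counterexamples (restrictor pairs failing the scope): 6.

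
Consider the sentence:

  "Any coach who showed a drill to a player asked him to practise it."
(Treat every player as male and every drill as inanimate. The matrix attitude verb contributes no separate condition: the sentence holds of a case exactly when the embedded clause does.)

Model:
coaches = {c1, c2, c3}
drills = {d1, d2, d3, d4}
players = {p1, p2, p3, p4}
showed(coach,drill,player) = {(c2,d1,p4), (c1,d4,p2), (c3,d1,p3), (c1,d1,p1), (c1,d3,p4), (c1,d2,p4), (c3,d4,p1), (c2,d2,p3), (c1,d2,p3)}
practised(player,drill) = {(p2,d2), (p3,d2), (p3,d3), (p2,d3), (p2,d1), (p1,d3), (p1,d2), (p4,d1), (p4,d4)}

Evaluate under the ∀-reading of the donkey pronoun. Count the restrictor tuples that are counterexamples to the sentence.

"him" takes "a player" as antecedent and "it" takes "a drill"; both are donkey pronouns co-varying with the restrictor.
Strong reading: for every (c,d,p) with showed(c,d,p), practised(p,d).
Restrictor triples: (c1,d1,p1)→practised(p1,d1) ✗  (c1,d2,p3)→practised(p3,d2) ✓  (c1,d2,p4)→practised(p4,d2) ✗  (c1,d3,p4)→practised(p4,d3) ✗  (c1,d4,p2)→practised(p2,d4) ✗  (c2,d1,p4)→practised(p4,d1) ✓  (c2,d2,p3)→practised(p3,d2) ✓  (c3,d1,p3)→practised(p3,d1) ✗  (c3,d4,p1)→practised(p1,d4) ✗
Counterexamples (restrictor triples failing the scope): 6.

6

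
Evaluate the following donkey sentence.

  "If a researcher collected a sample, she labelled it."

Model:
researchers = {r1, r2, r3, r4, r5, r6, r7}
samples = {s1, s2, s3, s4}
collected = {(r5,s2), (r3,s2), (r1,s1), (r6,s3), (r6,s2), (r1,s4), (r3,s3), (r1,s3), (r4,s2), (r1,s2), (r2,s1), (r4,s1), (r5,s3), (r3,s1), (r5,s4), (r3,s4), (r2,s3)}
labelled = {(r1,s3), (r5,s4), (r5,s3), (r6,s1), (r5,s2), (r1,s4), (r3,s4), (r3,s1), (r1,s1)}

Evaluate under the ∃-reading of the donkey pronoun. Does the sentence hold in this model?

False

"it" takes "a sample" as antecedent — a donkey pronoun bound across the clause boundary.
Weak reading: every researcher r with some collected-sample has at least one collected-sample s such that labelled(r,s).
Per researcher: r1:✓  r2:✗  r3:✓  r4:✗  r5:✓  r6:✗
r2 has no witness among its collected-samples.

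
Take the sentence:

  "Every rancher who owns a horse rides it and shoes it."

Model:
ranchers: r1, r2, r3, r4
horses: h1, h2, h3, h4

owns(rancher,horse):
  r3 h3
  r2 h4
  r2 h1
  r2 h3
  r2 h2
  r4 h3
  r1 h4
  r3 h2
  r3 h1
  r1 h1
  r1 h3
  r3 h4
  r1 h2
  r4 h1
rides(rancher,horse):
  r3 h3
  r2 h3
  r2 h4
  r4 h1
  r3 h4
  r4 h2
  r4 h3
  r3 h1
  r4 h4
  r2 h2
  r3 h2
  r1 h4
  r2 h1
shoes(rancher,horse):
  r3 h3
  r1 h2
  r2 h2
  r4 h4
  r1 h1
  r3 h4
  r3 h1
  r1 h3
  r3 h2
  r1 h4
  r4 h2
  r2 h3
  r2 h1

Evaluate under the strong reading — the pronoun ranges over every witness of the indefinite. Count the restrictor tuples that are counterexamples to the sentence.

6

"it" takes "a horse" as antecedent — a donkey pronoun bound across the clause boundary.
Strong reading: for every (r,h) with owns(r,h), rides(r,h) ∧ shoes(r,h).
Restrictor pairs: (r1,h1) ✗  (r1,h2) ✗  (r1,h3) ✗  (r1,h4) ✓  (r2,h1) ✓  (r2,h2) ✓  (r2,h3) ✓  (r2,h4) ✗  (r3,h1) ✓  (r3,h2) ✓  (r3,h3) ✓  (r3,h4) ✓  (r4,h1) ✗  (r4,h3) ✗
Counterexamples (restrictor pairs failing the scope): 6.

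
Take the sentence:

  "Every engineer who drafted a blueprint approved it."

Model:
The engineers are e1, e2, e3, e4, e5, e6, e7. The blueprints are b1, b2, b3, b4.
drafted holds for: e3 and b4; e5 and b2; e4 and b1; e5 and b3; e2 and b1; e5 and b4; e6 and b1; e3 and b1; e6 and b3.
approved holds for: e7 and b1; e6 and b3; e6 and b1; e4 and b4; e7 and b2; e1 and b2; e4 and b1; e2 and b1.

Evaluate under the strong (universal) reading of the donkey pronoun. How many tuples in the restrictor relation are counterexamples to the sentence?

"it" takes "a blueprint" as antecedent — a donkey pronoun bound across the clause boundary.
Strong reading: for every (e,b) with drafted(e,b), approved(e,b).
Restrictor pairs: (e2,b1) ✓  (e3,b1) ✗  (e3,b4) ✗  (e4,b1) ✓  (e5,b2) ✗  (e5,b3) ✗  (e5,b4) ✗  (e6,b1) ✓  (e6,b3) ✓
Counterexamples (restrictor pairs failing the scope): 5.

5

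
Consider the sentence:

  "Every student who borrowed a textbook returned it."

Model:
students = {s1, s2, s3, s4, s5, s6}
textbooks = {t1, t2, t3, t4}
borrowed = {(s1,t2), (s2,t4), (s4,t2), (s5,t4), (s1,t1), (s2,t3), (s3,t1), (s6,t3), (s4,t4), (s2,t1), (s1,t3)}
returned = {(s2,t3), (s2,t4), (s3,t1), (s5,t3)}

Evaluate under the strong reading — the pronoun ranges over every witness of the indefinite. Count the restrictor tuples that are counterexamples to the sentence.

8

"it" takes "a textbook" as antecedent — a donkey pronoun bound across the clause boundary.
Strong reading: for every (s,t) with borrowed(s,t), returned(s,t).
Restrictor pairs: (s1,t1) ✗  (s1,t2) ✗  (s1,t3) ✗  (s2,t1) ✗  (s2,t3) ✓  (s2,t4) ✓  (s3,t1) ✓  (s4,t2) ✗  (s4,t4) ✗  (s5,t4) ✗  (s6,t3) ✗
Counterexamples (restrictor pairs failing the scope): 8.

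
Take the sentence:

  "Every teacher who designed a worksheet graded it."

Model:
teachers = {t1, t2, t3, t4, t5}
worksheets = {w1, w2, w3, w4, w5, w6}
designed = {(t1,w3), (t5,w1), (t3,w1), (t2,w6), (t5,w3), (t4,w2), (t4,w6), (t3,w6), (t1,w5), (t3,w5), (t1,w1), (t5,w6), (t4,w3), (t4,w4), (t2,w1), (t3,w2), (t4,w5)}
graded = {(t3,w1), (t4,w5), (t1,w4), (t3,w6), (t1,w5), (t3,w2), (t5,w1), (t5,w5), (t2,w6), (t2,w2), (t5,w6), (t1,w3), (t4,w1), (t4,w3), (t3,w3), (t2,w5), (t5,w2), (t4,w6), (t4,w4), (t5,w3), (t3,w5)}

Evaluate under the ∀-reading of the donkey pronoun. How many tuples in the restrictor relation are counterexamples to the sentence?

"it" takes "a worksheet" as antecedent — a donkey pronoun bound across the clause boundary.
Strong reading: for every (t,w) with designed(t,w), graded(t,w).
Restrictor pairs: (t1,w1) ✗  (t1,w3) ✓  (t1,w5) ✓  (t2,w1) ✗  (t2,w6) ✓  (t3,w1) ✓  (t3,w2) ✓  (t3,w5) ✓  (t3,w6) ✓  (t4,w2) ✗  (t4,w3) ✓  (t4,w4) ✓  (t4,w5) ✓  (t4,w6) ✓  (t5,w1) ✓  (t5,w3) ✓  (t5,w6) ✓
Counterexamples (restrictor pairs failing the scope): 3.

3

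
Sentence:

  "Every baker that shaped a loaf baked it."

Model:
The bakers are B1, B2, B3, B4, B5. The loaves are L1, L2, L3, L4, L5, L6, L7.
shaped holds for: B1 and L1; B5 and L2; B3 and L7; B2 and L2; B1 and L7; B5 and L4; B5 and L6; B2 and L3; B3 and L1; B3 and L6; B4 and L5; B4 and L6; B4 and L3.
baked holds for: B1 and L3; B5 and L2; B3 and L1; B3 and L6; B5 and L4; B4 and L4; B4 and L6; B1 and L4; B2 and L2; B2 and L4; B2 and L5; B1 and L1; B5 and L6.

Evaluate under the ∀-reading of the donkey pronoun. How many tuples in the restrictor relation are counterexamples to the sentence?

5

"it" takes "a loaf" as antecedent — a donkey pronoun bound across the clause boundary.
Strong reading: for every (b,l) with shaped(b,l), baked(b,l).
Restrictor pairs: (B1,L1) ✓  (B1,L7) ✗  (B2,L2) ✓  (B2,L3) ✗  (B3,L1) ✓  (B3,L6) ✓  (B3,L7) ✗  (B4,L3) ✗  (B4,L5) ✗  (B4,L6) ✓  (B5,L2) ✓  (B5,L4) ✓  (B5,L6) ✓
Counterexamples (restrictor pairs failing the scope): 5.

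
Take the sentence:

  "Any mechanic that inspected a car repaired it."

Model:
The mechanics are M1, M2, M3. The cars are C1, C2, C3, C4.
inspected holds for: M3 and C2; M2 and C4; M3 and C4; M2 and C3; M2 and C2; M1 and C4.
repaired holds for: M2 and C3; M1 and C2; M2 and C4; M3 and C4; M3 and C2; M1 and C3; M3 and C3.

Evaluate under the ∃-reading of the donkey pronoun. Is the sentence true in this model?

False

"it" takes "a car" as antecedent — a donkey pronoun bound across the clause boundary.
Weak reading: every mechanic m with some inspected-car has at least one inspected-car c such that repaired(m,c).
Per mechanic: M1:✗  M2:✓  M3:✓
M1 has no witness among its inspected-cars.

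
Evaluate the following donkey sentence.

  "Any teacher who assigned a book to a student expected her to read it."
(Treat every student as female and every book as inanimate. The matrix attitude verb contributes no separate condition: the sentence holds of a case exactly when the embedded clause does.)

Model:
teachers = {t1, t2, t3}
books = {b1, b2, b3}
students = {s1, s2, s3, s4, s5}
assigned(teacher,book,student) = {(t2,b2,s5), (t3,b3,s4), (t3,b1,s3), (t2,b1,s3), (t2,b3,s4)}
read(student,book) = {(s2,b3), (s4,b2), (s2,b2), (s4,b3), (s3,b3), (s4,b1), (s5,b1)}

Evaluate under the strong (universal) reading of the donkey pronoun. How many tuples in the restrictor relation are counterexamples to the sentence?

3

"her" takes "a student" as antecedent and "it" takes "a book"; both are donkey pronouns co-varying with the restrictor.
Strong reading: for every (t,b,s) with assigned(t,b,s), read(s,b).
Restrictor triples: (t2,b1,s3)→read(s3,b1) ✗  (t2,b2,s5)→read(s5,b2) ✗  (t2,b3,s4)→read(s4,b3) ✓  (t3,b1,s3)→read(s3,b1) ✗  (t3,b3,s4)→read(s4,b3) ✓
Counterexamples (restrictor triples failing the scope): 3.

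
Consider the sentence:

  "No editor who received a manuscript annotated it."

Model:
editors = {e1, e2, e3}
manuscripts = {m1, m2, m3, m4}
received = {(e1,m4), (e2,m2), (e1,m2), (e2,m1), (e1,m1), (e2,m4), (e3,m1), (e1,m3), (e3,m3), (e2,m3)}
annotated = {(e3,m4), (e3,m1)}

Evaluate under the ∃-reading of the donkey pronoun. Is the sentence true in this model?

"it" takes "a manuscript" as antecedent — a donkey pronoun bound across the clause boundary.
Truth condition: for no (e,m) with received(e,m) does annotated(e,m) hold.
Restrictor pairs — does the scope hold? (e1,m1):fails  (e1,m2):fails  (e1,m3):fails  (e1,m4):fails  (e2,m1):fails  (e2,m2):fails  (e2,m3):fails  (e2,m4):fails  (e3,m1):holds  (e3,m3):fails
Scope holds for 1 pair(s), so the sentence is false.

False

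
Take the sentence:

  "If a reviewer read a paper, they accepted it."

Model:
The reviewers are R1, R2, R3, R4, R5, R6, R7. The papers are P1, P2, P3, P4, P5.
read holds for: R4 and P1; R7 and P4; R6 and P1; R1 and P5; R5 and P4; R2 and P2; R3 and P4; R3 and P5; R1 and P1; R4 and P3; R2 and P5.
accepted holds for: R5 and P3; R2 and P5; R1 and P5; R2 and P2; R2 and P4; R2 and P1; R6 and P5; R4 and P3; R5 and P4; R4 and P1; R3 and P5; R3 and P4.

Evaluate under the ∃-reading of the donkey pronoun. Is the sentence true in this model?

"it" takes "a paper" as antecedent — a donkey pronoun bound across the clause boundary.
Weak reading: every reviewer r with some read-paper has at least one read-paper p such that accepted(r,p).
Per reviewer: R1:✓  R2:✓  R3:✓  R4:✓  R5:✓  R6:✗  R7:✗
R6 has no witness among its read-papers.

False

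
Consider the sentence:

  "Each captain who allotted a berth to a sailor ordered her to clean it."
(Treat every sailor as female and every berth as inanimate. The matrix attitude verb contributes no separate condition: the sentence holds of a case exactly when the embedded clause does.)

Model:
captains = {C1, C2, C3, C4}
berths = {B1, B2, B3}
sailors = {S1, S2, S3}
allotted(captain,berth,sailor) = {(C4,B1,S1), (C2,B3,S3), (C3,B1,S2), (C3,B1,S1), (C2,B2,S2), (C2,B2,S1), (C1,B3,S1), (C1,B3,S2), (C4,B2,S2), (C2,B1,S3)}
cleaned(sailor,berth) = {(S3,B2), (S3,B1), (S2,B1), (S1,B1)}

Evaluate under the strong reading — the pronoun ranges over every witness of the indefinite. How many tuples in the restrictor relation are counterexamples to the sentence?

6

"her" takes "a sailor" as antecedent and "it" takes "a berth"; both are donkey pronouns co-varying with the restrictor.
Strong reading: for every (c,b,s) with allotted(c,b,s), cleaned(s,b).
Restrictor triples: (C1,B3,S1)→cleaned(S1,B3) ✗  (C1,B3,S2)→cleaned(S2,B3) ✗  (C2,B1,S3)→cleaned(S3,B1) ✓  (C2,B2,S1)→cleaned(S1,B2) ✗  (C2,B2,S2)→cleaned(S2,B2) ✗  (C2,B3,S3)→cleaned(S3,B3) ✗  (C3,B1,S1)→cleaned(S1,B1) ✓  (C3,B1,S2)→cleaned(S2,B1) ✓  (C4,B1,S1)→cleaned(S1,B1) ✓  (C4,B2,S2)→cleaned(S2,B2) ✗
Counterexamples (restrictor triples failing the scope): 6.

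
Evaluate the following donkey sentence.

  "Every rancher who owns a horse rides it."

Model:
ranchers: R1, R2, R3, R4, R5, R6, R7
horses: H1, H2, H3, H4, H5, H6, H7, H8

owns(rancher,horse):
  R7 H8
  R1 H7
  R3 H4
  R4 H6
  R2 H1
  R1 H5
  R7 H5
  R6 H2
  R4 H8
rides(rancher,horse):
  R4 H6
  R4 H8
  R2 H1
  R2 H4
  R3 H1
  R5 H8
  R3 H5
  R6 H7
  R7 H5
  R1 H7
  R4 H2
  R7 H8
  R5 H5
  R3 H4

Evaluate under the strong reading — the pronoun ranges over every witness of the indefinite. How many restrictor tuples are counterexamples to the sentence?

"it" takes "a horse" as antecedent — a donkey pronoun bound across the clause boundary.
Strong reading: for every (r,h) with owns(r,h), rides(r,h).
Restrictor pairs: (R1,H5) ✗  (R1,H7) ✓  (R2,H1) ✓  (R3,H4) ✓  (R4,H6) ✓  (R4,H8) ✓  (R6,H2) ✗  (R7,H5) ✓  (R7,H8) ✓
Counterexamples (restrictor pairs failing the scope): 2.

2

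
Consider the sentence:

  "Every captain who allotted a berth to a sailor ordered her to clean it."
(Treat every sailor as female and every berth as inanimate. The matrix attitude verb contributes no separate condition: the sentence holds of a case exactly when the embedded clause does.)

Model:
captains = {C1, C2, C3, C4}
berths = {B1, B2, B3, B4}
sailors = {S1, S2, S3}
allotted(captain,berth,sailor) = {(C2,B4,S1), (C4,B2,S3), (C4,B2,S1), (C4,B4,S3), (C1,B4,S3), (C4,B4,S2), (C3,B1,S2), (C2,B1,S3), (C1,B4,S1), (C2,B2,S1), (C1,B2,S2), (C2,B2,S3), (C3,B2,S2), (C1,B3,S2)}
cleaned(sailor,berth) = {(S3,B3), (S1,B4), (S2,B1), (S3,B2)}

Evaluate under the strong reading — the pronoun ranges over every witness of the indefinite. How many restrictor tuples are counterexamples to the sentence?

9

"her" takes "a sailor" as antecedent and "it" takes "a berth"; both are donkey pronouns co-varying with the restrictor.
Strong reading: for every (c,b,s) with allotted(c,b,s), cleaned(s,b).
Restrictor triples: (C1,B2,S2)→cleaned(S2,B2) ✗  (C1,B3,S2)→cleaned(S2,B3) ✗  (C1,B4,S1)→cleaned(S1,B4) ✓  (C1,B4,S3)→cleaned(S3,B4) ✗  (C2,B1,S3)→cleaned(S3,B1) ✗  (C2,B2,S1)→cleaned(S1,B2) ✗  (C2,B2,S3)→cleaned(S3,B2) ✓  (C2,B4,S1)→cleaned(S1,B4) ✓  (C3,B1,S2)→cleaned(S2,B1) ✓  (C3,B2,S2)→cleaned(S2,B2) ✗  (C4,B2,S1)→cleaned(S1,B2) ✗  (C4,B2,S3)→cleaned(S3,B2) ✓  (C4,B4,S2)→cleaned(S2,B4) ✗  (C4,B4,S3)→cleaned(S3,B4) ✗
Counterexamples (restrictor triples failing the scope): 9.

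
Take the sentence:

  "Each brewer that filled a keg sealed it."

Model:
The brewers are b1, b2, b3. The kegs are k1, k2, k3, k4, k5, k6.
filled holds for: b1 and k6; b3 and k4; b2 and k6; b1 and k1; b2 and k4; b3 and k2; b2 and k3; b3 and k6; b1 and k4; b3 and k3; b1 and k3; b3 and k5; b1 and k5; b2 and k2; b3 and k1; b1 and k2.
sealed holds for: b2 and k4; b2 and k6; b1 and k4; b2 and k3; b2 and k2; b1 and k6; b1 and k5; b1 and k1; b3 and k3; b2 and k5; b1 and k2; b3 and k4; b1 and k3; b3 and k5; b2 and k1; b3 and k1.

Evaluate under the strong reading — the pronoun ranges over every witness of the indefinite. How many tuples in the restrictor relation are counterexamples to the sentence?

"it" takes "a keg" as antecedent — a donkey pronoun bound across the clause boundary.
Strong reading: for every (b,k) with filled(b,k), sealed(b,k).
Restrictor pairs: (b1,k1) ✓  (b1,k2) ✓  (b1,k3) ✓  (b1,k4) ✓  (b1,k5) ✓  (b1,k6) ✓  (b2,k2) ✓  (b2,k3) ✓  (b2,k4) ✓  (b2,k6) ✓  (b3,k1) ✓  (b3,k2) ✗  (b3,k3) ✓  (b3,k4) ✓  (b3,k5) ✓  (b3,k6) ✗
Counterexamples (restrictor pairs failing the scope): 2.

2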